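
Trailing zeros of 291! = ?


floor(291/5) = 58
floor(291/25) = 11
floor(291/125) = 2
Total = 71

71 trailing zeros


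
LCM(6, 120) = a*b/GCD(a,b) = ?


GCD(6, 120) = 6
LCM = 6*120/6 = 720/6 = 120

LCM = 120


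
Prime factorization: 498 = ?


498 / 2 = 249
249 / 3 = 83
83 / 83 = 1
498 = 2 × 3 × 83


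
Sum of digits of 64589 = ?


6 + 4 + 5 + 8 + 9 = 32


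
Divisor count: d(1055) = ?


1055 = 5^1 × 211^1
d(1055) = (1+1) × (1+1) = 4

4 divisors


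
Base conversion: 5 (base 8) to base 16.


5 (base 8) = 5 (decimal)
5 (decimal) = 5 (base 16)


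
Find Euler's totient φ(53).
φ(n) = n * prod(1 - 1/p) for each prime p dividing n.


53 = 53
Prime factors: 53
φ(53) = 53 × (1-1/53)
= 53 × 52/53 = 52

φ(53) = 52


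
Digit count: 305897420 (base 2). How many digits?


305897420 in base 2 = 10010001110111001111111001100
Number of digits = 29

29 digits (base 2)


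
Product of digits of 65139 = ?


6 × 5 × 1 × 3 × 9 = 810


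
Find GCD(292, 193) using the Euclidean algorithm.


292 = 1 * 193 + 99
193 = 1 * 99 + 94
99 = 1 * 94 + 5
94 = 18 * 5 + 4
5 = 1 * 4 + 1
4 = 4 * 1 + 0
GCD = 1


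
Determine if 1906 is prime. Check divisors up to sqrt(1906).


1906 / 2 = 953 (exact division)
1906 is NOT prime.

No, 1906 is not prime


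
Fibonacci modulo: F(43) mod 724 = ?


F(k) mod 724 for k=1..43:
1, 1, 2, 3, 5, 8, 13, 21, 34, 55, 89, 144, 233, 377, 610, 263, 149, 412, 561, 249, 86, 335, 421, 32, 453, 485, 214, 699, 189, 164, 353, 517, 146, 663, 85, 24, 109, 133, 242, 375, 617, 268, 161
F(43) mod 724 = 161


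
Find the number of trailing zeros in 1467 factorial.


floor(1467/5) = 293
floor(1467/25) = 58
floor(1467/125) = 11
floor(1467/625) = 2
Total = 364

364 trailing zeros


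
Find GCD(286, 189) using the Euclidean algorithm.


286 = 1 * 189 + 97
189 = 1 * 97 + 92
97 = 1 * 92 + 5
92 = 18 * 5 + 2
5 = 2 * 2 + 1
2 = 2 * 1 + 0
GCD = 1


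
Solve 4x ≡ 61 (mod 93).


GCD(4, 93) = 1, unique solution
a^(-1) mod 93 = 70
x = 70 * 61 mod 93 = 85

x ≡ 85 (mod 93)


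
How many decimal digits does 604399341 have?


604399341 has 9 digits in base 10
floor(log10(604399341)) + 1 = floor(8.7813) + 1 = 9

9 digits (base 10)


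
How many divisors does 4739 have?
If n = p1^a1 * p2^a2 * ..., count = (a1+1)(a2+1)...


4739 = 7^1 × 677^1
d(4739) = (1+1) × (1+1) = 4

4 divisors


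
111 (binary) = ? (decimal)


111 (base 2) = 7 (decimal)
7 (decimal) = 7 (base 10)


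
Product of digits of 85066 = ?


8 × 5 × 0 × 6 × 6 = 0


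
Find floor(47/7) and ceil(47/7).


47/7 = 6.7143
floor = 6
ceil = 7

floor = 6, ceil = 7


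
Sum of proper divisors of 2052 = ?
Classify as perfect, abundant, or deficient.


Proper divisors: 1, 2, 3, 4, 6, 9, 12, 18, 19, 27, 36, 38, 54, 57, 76, 108, 114, 171, 228, 342, 513, 684, 1026
Sum = 1 + 2 + 3 + 4 + 6 + 9 + 12 + 18 + 19 + 27 + 36 + 38 + 54 + 57 + 76 + 108 + 114 + 171 + 228 + 342 + 513 + 684 + 1026 = 3548
3548 > 2052 → abundant

s(2052) = 3548 (abundant)


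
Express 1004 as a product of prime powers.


1004 / 2 = 502
502 / 2 = 251
251 / 251 = 1
1004 = 2^2 × 251


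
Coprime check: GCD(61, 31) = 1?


Euclidean algorithm:
61 = 1 * 31 + 30
31 = 1 * 30 + 1
30 = 30 * 1 + 0
GCD(61, 31) = 1

Yes, coprime (GCD = 1)


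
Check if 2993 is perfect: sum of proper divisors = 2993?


Proper divisors of 2993: 1, 41, 73
Sum = 1 + 41 + 73 = 115

No, 2993 is not perfect (115 ≠ 2993)


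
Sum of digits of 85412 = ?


8 + 5 + 4 + 1 + 2 = 20


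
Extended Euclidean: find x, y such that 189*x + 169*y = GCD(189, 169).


Tabular extended Euclidean (each row: r = 189*s + 169*t):
r=189, s=1, t=0
r=169, s=0, t=1
q=1: r=20, s=1, t=-1   [189*(1) + 169*(-1) = 20]
q=8: r=9, s=-8, t=9   [189*(-8) + 169*(9) = 9]
q=2: r=2, s=17, t=-19   [189*(17) + 169*(-19) = 2]
q=4: r=1, s=-76, t=85   [189*(-76) + 169*(85) = 1]
q=2: r=0, s=169, t=-189   [189*(169) + 169*(-189) = 0]
GCD = 1; from the row with r=1: x=-76, y=85
Check: 189*(-76) + 169*(85) = -14364 + 14365 = 1

GCD = 1, x = -76, y = 85


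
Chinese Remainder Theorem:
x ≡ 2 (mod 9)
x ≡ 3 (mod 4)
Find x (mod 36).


M = 9*4 = 36
M1 = M/9 = 4, M2 = M/4 = 9
M1^(-1) mod 9 = 7, M2^(-1) mod 4 = 1
x = 2*4*7 + 3*9*1 = 83
83 mod 36 = 11
Check: 11 mod 9 = 2 ✓, 11 mod 4 = 3 ✓

x ≡ 11 (mod 36)


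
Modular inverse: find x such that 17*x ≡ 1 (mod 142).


Use the extended Euclidean algorithm on (142, 17); each row r = 142*s + 17*t:
r=142, s=1, t=0
r=17, s=0, t=1
q=8: r=6, s=1, t=-8   [142*(1) + 17*(-8) = 6]
q=2: r=5, s=-2, t=17   [142*(-2) + 17*(17) = 5]
q=1: r=1, s=3, t=-25   [142*(3) + 17*(-25) = 1]
q=5: r=0, s=-17, t=142   [142*(-17) + 17*(142) = 0]
GCD = 1 with t = -25, so 17*(-25) ≡ 1 (mod 142)
Inverse = -25 mod 142 = 117
Check: 17 * 117 = 1989 ≡ 1 (mod 142)

17^(-1) ≡ 117 (mod 142)


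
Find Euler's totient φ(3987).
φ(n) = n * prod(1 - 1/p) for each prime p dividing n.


3987 = 3^2 × 443
Prime factors: 3, 443
φ(3987) = 3987 × (1-1/3) × (1-1/443)
= 3987 × 2/3 × 442/443 = 2652

φ(3987) = 2652


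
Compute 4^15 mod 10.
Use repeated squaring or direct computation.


4^1 mod 10 = 4
4^2 mod 10 = 6
4^3 mod 10 = 4
4^4 mod 10 = 6
4^5 mod 10 = 4
4^6 mod 10 = 6
4^7 mod 10 = 4
4^8 mod 10 = 6
4^9 mod 10 = 4
4^10 mod 10 = 6
4^11 mod 10 = 4
4^12 mod 10 = 6
4^13 mod 10 = 4
4^14 mod 10 = 6
4^15 mod 10 = 4


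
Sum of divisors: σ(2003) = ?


Divisors of 2003: 1, 2003
Sum = 1 + 2003 = 2004

σ(2003) = 2004


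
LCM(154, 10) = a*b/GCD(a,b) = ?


GCD(154, 10) = 2
LCM = 154*10/2 = 1540/2 = 770

LCM = 770


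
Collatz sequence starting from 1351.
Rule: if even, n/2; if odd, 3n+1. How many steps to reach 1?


1351 → 4054 → 2027 → 6082 → 3041 → 9124 → 4562 → 2281 → 6844 → 3422 → 1711 → 5134 → 2567 → 7702 → 3851 → 11554 → 5777 → 17332 → 8666 → 4333 → 13000 → 6500 → 3250 → 1625 → 4876 → 2438 → 1219 → 3658 → 1829 → 5488 → 2744 → 1372 → 686 → 343 → 1030 → 515 → 1546 → 773 → 2320 → 1160 → 580 → 290 → 145 → 436 → 218 → 109 → 328 → 164 → 82 → 41 → 124 → 62 → 31 → 94 → 47 → 142 → 71 → 214 → 107 → 322 → 161 → 484 → 242 → 121 → 364 → 182 → 91 → 274 → 137 → 412 → 206 → 103 → 310 → 155 → 466 → 233 → 700 → 350 → 175 → 526 → 263 → 790 → 395 → 1186 → 593 → 1780 → 890 → 445 → 1336 → 668 → 334 → 167 → 502 → 251 → 754 → 377 → 1132 → 566 → 283 → 850 → 425 → 1276 → 638 → 319 → 958 → 479 → 1438 → 719 → 2158 → 1079 → 3238 → 1619 → 4858 → 2429 → 7288 → 3644 → 1822 → 911 → 2734 → 1367 → 4102 → 2051 → 6154 → 3077 → 9232 → 4616 → 2308 → 1154 → 577 → 1732 → 866 → 433 → 1300 → 650 → 325 → 976 → 488 → 244 → 122 → 61 → 184 → 92 → 46 → 23 → 70 → 35 → 106 → 53 → 160 → 80 → 40 → 20 → 10 → 5 → 16 → 8 → 4 → 2 → 1
Total steps = 158

158 steps


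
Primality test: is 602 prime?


602 / 2 = 301 (exact division)
602 is NOT prime.

No, 602 is not prime


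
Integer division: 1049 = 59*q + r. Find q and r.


1049 = 59 * 17 + 46
Check: 1003 + 46 = 1049

q = 17, r = 46


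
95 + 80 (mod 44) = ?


95 + 80 = 175
175 mod 44 = 43


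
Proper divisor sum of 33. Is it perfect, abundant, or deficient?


Proper divisors: 1, 3, 11
Sum = 1 + 3 + 11 = 15
15 < 33 → deficient

s(33) = 15 (deficient)


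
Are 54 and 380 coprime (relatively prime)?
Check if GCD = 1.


Euclidean algorithm:
380 = 7 * 54 + 2
54 = 27 * 2 + 0
GCD(54, 380) = 2

No, not coprime (GCD = 2)


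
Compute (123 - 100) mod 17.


123 - 100 = 23
23 mod 17 = 6


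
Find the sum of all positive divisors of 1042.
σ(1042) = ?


Divisors of 1042: 1, 2, 521, 1042
Sum = 1 + 2 + 521 + 1042 = 1566

σ(1042) = 1566


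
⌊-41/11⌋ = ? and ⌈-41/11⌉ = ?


-41/11 = -3.7273
floor = -4
ceil = -3

floor = -4, ceil = -3


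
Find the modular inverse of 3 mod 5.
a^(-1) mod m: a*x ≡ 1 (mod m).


Use the extended Euclidean algorithm on (5, 3); each row r = 5*s + 3*t:
r=5, s=1, t=0
r=3, s=0, t=1
q=1: r=2, s=1, t=-1   [5*(1) + 3*(-1) = 2]
q=1: r=1, s=-1, t=2   [5*(-1) + 3*(2) = 1]
q=2: r=0, s=3, t=-5   [5*(3) + 3*(-5) = 0]
GCD = 1 with t = 2, so 3*(2) ≡ 1 (mod 5)
Inverse = 2 mod 5 = 2
Check: 3 * 2 = 6 ≡ 1 (mod 5)

3^(-1) ≡ 2 (mod 5)


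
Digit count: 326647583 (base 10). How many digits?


326647583 has 9 digits in base 10
floor(log10(326647583)) + 1 = floor(8.5141) + 1 = 9

9 digits (base 10)


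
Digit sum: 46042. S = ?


4 + 6 + 0 + 4 + 2 = 16


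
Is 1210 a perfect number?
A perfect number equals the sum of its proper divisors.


Proper divisors of 1210: 1, 2, 5, 10, 11, 22, 55, 110, 121, 242, 605
Sum = 1 + 2 + 5 + 10 + 11 + 22 + 55 + 110 + 121 + 242 + 605 = 1184

No, 1210 is not perfect (1184 ≠ 1210)


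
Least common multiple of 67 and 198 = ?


GCD(67, 198) = 1
LCM = 67*198/1 = 13266/1 = 13266

LCM = 13266


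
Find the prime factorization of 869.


869 / 11 = 79
79 / 79 = 1
869 = 11 × 79


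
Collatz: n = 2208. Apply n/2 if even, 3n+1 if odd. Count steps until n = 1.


2208 → 1104 → 552 → 276 → 138 → 69 → 208 → 104 → 52 → 26 → 13 → 40 → 20 → 10 → 5 → 16 → 8 → 4 → 2 → 1
Total steps = 19

19 steps


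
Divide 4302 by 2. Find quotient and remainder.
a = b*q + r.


4302 = 2 * 2151 + 0
Check: 4302 + 0 = 4302

q = 2151, r = 0


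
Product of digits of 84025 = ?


8 × 4 × 0 × 2 × 5 = 0


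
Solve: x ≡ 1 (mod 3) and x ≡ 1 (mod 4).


M = 3*4 = 12
M1 = M/3 = 4, M2 = M/4 = 3
M1^(-1) mod 3 = 1, M2^(-1) mod 4 = 3
x = 1*4*1 + 1*3*3 = 13
13 mod 12 = 1
Check: 1 mod 3 = 1 ✓, 1 mod 4 = 1 ✓

x ≡ 1 (mod 12)


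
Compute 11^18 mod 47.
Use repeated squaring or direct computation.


11^1 mod 47 = 11
11^2 mod 47 = 27
11^3 mod 47 = 15
11^4 mod 47 = 24
11^5 mod 47 = 29
11^6 mod 47 = 37
11^7 mod 47 = 31
11^8 mod 47 = 12
11^9 mod 47 = 38
11^10 mod 47 = 42
11^11 mod 47 = 39
11^12 mod 47 = 6
11^13 mod 47 = 19
11^14 mod 47 = 21
11^15 mod 47 = 43
11^16 mod 47 = 3
11^17 mod 47 = 33
11^18 mod 47 = 34


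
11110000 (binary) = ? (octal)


11110000 (base 2) = 240 (decimal)
240 (decimal) = 360 (base 8)


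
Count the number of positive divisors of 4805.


4805 = 5^1 × 31^2
d(4805) = (1+1) × (2+1) = 6

6 divisors


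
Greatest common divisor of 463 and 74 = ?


463 = 6 * 74 + 19
74 = 3 * 19 + 17
19 = 1 * 17 + 2
17 = 8 * 2 + 1
2 = 2 * 1 + 0
GCD = 1


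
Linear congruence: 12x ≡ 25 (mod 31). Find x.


GCD(12, 31) = 1, unique solution
a^(-1) mod 31 = 13
x = 13 * 25 mod 31 = 15

x ≡ 15 (mod 31)


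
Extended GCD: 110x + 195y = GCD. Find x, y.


Tabular extended Euclidean (each row: r = 110*s + 195*t):
r=110, s=1, t=0
r=195, s=0, t=1
q=0: r=110, s=1, t=0   [110*(1) + 195*(0) = 110]
q=1: r=85, s=-1, t=1   [110*(-1) + 195*(1) = 85]
q=1: r=25, s=2, t=-1   [110*(2) + 195*(-1) = 25]
q=3: r=10, s=-7, t=4   [110*(-7) + 195*(4) = 10]
q=2: r=5, s=16, t=-9   [110*(16) + 195*(-9) = 5]
q=2: r=0, s=-39, t=22   [110*(-39) + 195*(22) = 0]
GCD = 5; from the row with r=5: x=16, y=-9
Check: 110*(16) + 195*(-9) = 1760 - 1755 = 5

GCD = 5, x = 16, y = -9


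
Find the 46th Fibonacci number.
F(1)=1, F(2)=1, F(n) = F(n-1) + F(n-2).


Sequence: 1, 1, 2, 3, 5, 8, 13, 21, 34, 55, 89, 144, 233, 377, 610, 987, 1597, 2584, 4181, 6765, 10946, 17711, 28657, 46368, 75025, 121393, 196418, 317811, 514229, 832040, 1346269, 2178309, 3524578, 5702887, 9227465, 14930352, 24157817, 39088169, 63245986, 102334155, 165580141, 267914296, 433494437, 701408733, 1134903170, 1836311903
F(46) = 1836311903


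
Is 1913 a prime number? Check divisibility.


Check divisors up to sqrt(1913) = 43.7379
No divisors found.
1913 is prime.

Yes, 1913 is prime


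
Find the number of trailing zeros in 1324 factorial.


floor(1324/5) = 264
floor(1324/25) = 52
floor(1324/125) = 10
floor(1324/625) = 2
Total = 328

328 trailing zeros


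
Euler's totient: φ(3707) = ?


3707 = 11 × 337
Prime factors: 11, 337
φ(3707) = 3707 × (1-1/11) × (1-1/337)
= 3707 × 10/11 × 336/337 = 3360

φ(3707) = 3360


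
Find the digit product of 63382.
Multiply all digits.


6 × 3 × 3 × 8 × 2 = 864


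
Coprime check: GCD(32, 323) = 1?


Euclidean algorithm:
323 = 10 * 32 + 3
32 = 10 * 3 + 2
3 = 1 * 2 + 1
2 = 2 * 1 + 0
GCD(32, 323) = 1

Yes, coprime (GCD = 1)


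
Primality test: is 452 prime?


452 / 2 = 226 (exact division)
452 is NOT prime.

No, 452 is not prime


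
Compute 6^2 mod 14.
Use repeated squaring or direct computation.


6^1 mod 14 = 6
6^2 mod 14 = 8


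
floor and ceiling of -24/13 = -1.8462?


-24/13 = -1.8462
floor = -2
ceil = -1

floor = -2, ceil = -1


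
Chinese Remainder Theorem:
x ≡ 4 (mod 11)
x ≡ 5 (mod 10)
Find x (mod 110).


M = 11*10 = 110
M1 = M/11 = 10, M2 = M/10 = 11
M1^(-1) mod 11 = 10, M2^(-1) mod 10 = 1
x = 4*10*10 + 5*11*1 = 455
455 mod 110 = 15
Check: 15 mod 11 = 4 ✓, 15 mod 10 = 5 ✓

x ≡ 15 (mod 110)


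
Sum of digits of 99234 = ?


9 + 9 + 2 + 3 + 4 = 27


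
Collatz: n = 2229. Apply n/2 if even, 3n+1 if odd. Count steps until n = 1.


2229 → 6688 → 3344 → 1672 → 836 → 418 → 209 → 628 → 314 → 157 → 472 → 236 → 118 → 59 → 178 → 89 → 268 → 134 → 67 → 202 → 101 → 304 → 152 → 76 → 38 → 19 → 58 → 29 → 88 → 44 → 22 → 11 → 34 → 17 → 52 → 26 → 13 → 40 → 20 → 10 → 5 → 16 → 8 → 4 → 2 → 1
Total steps = 45

45 steps


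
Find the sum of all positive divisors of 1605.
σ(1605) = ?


Divisors of 1605: 1, 3, 5, 15, 107, 321, 535, 1605
Sum = 1 + 3 + 5 + 15 + 107 + 321 + 535 + 1605 = 2592

σ(1605) = 2592


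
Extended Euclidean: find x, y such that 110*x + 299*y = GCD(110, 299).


Tabular extended Euclidean (each row: r = 110*s + 299*t):
r=110, s=1, t=0
r=299, s=0, t=1
q=0: r=110, s=1, t=0   [110*(1) + 299*(0) = 110]
q=2: r=79, s=-2, t=1   [110*(-2) + 299*(1) = 79]
q=1: r=31, s=3, t=-1   [110*(3) + 299*(-1) = 31]
q=2: r=17, s=-8, t=3   [110*(-8) + 299*(3) = 17]
q=1: r=14, s=11, t=-4   [110*(11) + 299*(-4) = 14]
q=1: r=3, s=-19, t=7   [110*(-19) + 299*(7) = 3]
q=4: r=2, s=87, t=-32   [110*(87) + 299*(-32) = 2]
q=1: r=1, s=-106, t=39   [110*(-106) + 299*(39) = 1]
q=2: r=0, s=299, t=-110   [110*(299) + 299*(-110) = 0]
GCD = 1; from the row with r=1: x=-106, y=39
Check: 110*(-106) + 299*(39) = -11660 + 11661 = 1

GCD = 1, x = -106, y = 39


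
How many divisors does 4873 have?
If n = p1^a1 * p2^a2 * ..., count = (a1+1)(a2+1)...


4873 = 11^1 × 443^1
d(4873) = (1+1) × (1+1) = 4

4 divisors


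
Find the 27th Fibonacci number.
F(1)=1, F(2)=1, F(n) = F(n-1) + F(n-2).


Sequence: 1, 1, 2, 3, 5, 8, 13, 21, 34, 55, 89, 144, 233, 377, 610, 987, 1597, 2584, 4181, 6765, 10946, 17711, 28657, 46368, 75025, 121393, 196418
F(27) = 196418


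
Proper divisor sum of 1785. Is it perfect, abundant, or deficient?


Proper divisors: 1, 3, 5, 7, 15, 17, 21, 35, 51, 85, 105, 119, 255, 357, 595
Sum = 1 + 3 + 5 + 7 + 15 + 17 + 21 + 35 + 51 + 85 + 105 + 119 + 255 + 357 + 595 = 1671
1671 < 1785 → deficient

s(1785) = 1671 (deficient)


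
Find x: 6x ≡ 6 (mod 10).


GCD(6, 10) = 2 divides 6
Divide: 3x ≡ 3 (mod 5)
x ≡ 1 (mod 5)


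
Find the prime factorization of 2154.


2154 / 2 = 1077
1077 / 3 = 359
359 / 359 = 1
2154 = 2 × 3 × 359


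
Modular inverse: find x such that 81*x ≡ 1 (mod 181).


Use the extended Euclidean algorithm on (181, 81); each row r = 181*s + 81*t:
r=181, s=1, t=0
r=81, s=0, t=1
q=2: r=19, s=1, t=-2   [181*(1) + 81*(-2) = 19]
q=4: r=5, s=-4, t=9   [181*(-4) + 81*(9) = 5]
q=3: r=4, s=13, t=-29   [181*(13) + 81*(-29) = 4]
q=1: r=1, s=-17, t=38   [181*(-17) + 81*(38) = 1]
q=4: r=0, s=81, t=-181   [181*(81) + 81*(-181) = 0]
GCD = 1 with t = 38, so 81*(38) ≡ 1 (mod 181)
Inverse = 38 mod 181 = 38
Check: 81 * 38 = 3078 ≡ 1 (mod 181)

81^(-1) ≡ 38 (mod 181)


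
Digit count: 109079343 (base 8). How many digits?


109079343 in base 8 = 640065457
Number of digits = 9

9 digits (base 8)


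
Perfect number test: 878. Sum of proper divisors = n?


Proper divisors of 878: 1, 2, 439
Sum = 1 + 2 + 439 = 442

No, 878 is not perfect (442 ≠ 878)


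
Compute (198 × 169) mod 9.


198 × 169 = 33462
33462 mod 9 = 0


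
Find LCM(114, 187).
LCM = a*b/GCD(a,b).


GCD(114, 187) = 1
LCM = 114*187/1 = 21318/1 = 21318

LCM = 21318


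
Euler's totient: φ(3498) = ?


3498 = 2 × 3 × 11 × 53
Prime factors: 2, 3, 11, 53
φ(3498) = 3498 × (1-1/2) × (1-1/3) × (1-1/11) × (1-1/53)
= 3498 × 1/2 × 2/3 × 10/11 × 52/53 = 1040

φ(3498) = 1040


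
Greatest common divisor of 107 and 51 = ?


107 = 2 * 51 + 5
51 = 10 * 5 + 1
5 = 5 * 1 + 0
GCD = 1


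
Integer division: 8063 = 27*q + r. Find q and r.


8063 = 27 * 298 + 17
Check: 8046 + 17 = 8063

q = 298, r = 17


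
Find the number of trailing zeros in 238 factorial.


floor(238/5) = 47
floor(238/25) = 9
floor(238/125) = 1
Total = 57

57 trailing zeros


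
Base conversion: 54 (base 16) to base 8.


54 (base 16) = 84 (decimal)
84 (decimal) = 124 (base 8)


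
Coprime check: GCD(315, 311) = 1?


Euclidean algorithm:
315 = 1 * 311 + 4
311 = 77 * 4 + 3
4 = 1 * 3 + 1
3 = 3 * 1 + 0
GCD(315, 311) = 1

Yes, coprime (GCD = 1)


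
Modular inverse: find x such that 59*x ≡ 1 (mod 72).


Use the extended Euclidean algorithm on (72, 59); each row r = 72*s + 59*t:
r=72, s=1, t=0
r=59, s=0, t=1
q=1: r=13, s=1, t=-1   [72*(1) + 59*(-1) = 13]
q=4: r=7, s=-4, t=5   [72*(-4) + 59*(5) = 7]
q=1: r=6, s=5, t=-6   [72*(5) + 59*(-6) = 6]
q=1: r=1, s=-9, t=11   [72*(-9) + 59*(11) = 1]
q=6: r=0, s=59, t=-72   [72*(59) + 59*(-72) = 0]
GCD = 1 with t = 11, so 59*(11) ≡ 1 (mod 72)
Inverse = 11 mod 72 = 11
Check: 59 * 11 = 649 ≡ 1 (mod 72)

59^(-1) ≡ 11 (mod 72)


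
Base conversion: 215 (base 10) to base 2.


215 (base 10) = 215 (decimal)
215 (decimal) = 11010111 (base 2)


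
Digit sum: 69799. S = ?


6 + 9 + 7 + 9 + 9 = 40


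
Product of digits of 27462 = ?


2 × 7 × 4 × 6 × 2 = 672


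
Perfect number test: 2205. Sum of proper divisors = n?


Proper divisors of 2205: 1, 3, 5, 7, 9, 15, 21, 35, 45, 49, 63, 105, 147, 245, 315, 441, 735
Sum = 1 + 3 + 5 + 7 + 9 + 15 + 21 + 35 + 45 + 49 + 63 + 105 + 147 + 245 + 315 + 441 + 735 = 2241

No, 2205 is not perfect (2241 ≠ 2205)


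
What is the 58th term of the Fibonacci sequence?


Sequence: 1, 1, 2, 3, 5, 8, 13, 21, 34, 55, 89, 144, 233, 377, 610, 987, 1597, 2584, 4181, 6765, 10946, 17711, 28657, 46368, 75025, 121393, 196418, 317811, 514229, 832040, 1346269, 2178309, 3524578, 5702887, 9227465, 14930352, 24157817, 39088169, 63245986, 102334155, 165580141, 267914296, 433494437, 701408733, 1134903170, 1836311903, 2971215073, 4807526976, 7778742049, 12586269025, 20365011074, 32951280099, 53316291173, 86267571272, 139583862445, 225851433717, 365435296162, 591286729879
F(58) = 591286729879


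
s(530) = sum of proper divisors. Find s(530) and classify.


Proper divisors: 1, 2, 5, 10, 53, 106, 265
Sum = 1 + 2 + 5 + 10 + 53 + 106 + 265 = 442
442 < 530 → deficient

s(530) = 442 (deficient)


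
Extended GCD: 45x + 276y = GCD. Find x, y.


Tabular extended Euclidean (each row: r = 45*s + 276*t):
r=45, s=1, t=0
r=276, s=0, t=1
q=0: r=45, s=1, t=0   [45*(1) + 276*(0) = 45]
q=6: r=6, s=-6, t=1   [45*(-6) + 276*(1) = 6]
q=7: r=3, s=43, t=-7   [45*(43) + 276*(-7) = 3]
q=2: r=0, s=-92, t=15   [45*(-92) + 276*(15) = 0]
GCD = 3; from the row with r=3: x=43, y=-7
Check: 45*(43) + 276*(-7) = 1935 - 1932 = 3

GCD = 3, x = 43, y = -7


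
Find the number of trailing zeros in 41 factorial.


floor(41/5) = 8
floor(41/25) = 1
Total = 9

9 trailing zeros


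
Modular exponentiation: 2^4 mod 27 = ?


2^1 mod 27 = 2
2^2 mod 27 = 4
2^3 mod 27 = 8
2^4 mod 27 = 16


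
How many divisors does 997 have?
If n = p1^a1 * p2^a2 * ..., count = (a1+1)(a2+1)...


997 = 997^1
d(997) = (1+1) = 2

2 divisors


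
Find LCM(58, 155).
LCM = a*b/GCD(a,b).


GCD(58, 155) = 1
LCM = 58*155/1 = 8990/1 = 8990

LCM = 8990


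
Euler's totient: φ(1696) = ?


1696 = 2^5 × 53
Prime factors: 2, 53
φ(1696) = 1696 × (1-1/2) × (1-1/53)
= 1696 × 1/2 × 52/53 = 832

φ(1696) = 832


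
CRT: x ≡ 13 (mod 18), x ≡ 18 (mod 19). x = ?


M = 18*19 = 342
M1 = M/18 = 19, M2 = M/19 = 18
M1^(-1) mod 18 = 1, M2^(-1) mod 19 = 18
x = 13*19*1 + 18*18*18 = 6079
6079 mod 342 = 265
Check: 265 mod 18 = 13 ✓, 265 mod 19 = 18 ✓

x ≡ 265 (mod 342)


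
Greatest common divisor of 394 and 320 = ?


394 = 1 * 320 + 74
320 = 4 * 74 + 24
74 = 3 * 24 + 2
24 = 12 * 2 + 0
GCD = 2


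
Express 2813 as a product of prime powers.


2813 / 29 = 97
97 / 97 = 1
2813 = 29 × 97


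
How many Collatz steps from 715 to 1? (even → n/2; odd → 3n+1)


715 → 2146 → 1073 → 3220 → 1610 → 805 → 2416 → 1208 → 604 → 302 → 151 → 454 → 227 → 682 → 341 → 1024 → 512 → 256 → 128 → 64 → 32 → 16 → 8 → 4 → 2 → 1
Total steps = 25

25 steps


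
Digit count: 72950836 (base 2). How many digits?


72950836 in base 2 = 100010110010010010000110100
Number of digits = 27

27 digits (base 2)


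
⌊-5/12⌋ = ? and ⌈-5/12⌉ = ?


-5/12 = -0.4167
floor = -1
ceil = 0

floor = -1, ceil = 0


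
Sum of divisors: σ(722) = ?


Divisors of 722: 1, 2, 19, 38, 361, 722
Sum = 1 + 2 + 19 + 38 + 361 + 722 = 1143

σ(722) = 1143


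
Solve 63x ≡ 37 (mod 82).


GCD(63, 82) = 1, unique solution
a^(-1) mod 82 = 69
x = 69 * 37 mod 82 = 11

x ≡ 11 (mod 82)


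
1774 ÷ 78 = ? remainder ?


1774 = 78 * 22 + 58
Check: 1716 + 58 = 1774

q = 22, r = 58


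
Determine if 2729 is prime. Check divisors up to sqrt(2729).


Check divisors up to sqrt(2729) = 52.2398
No divisors found.
2729 is prime.

Yes, 2729 is prime


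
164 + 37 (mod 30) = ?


164 + 37 = 201
201 mod 30 = 21


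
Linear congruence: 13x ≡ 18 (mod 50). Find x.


GCD(13, 50) = 1, unique solution
a^(-1) mod 50 = 27
x = 27 * 18 mod 50 = 36

x ≡ 36 (mod 50)


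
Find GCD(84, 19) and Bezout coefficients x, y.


Tabular extended Euclidean (each row: r = 84*s + 19*t):
r=84, s=1, t=0
r=19, s=0, t=1
q=4: r=8, s=1, t=-4   [84*(1) + 19*(-4) = 8]
q=2: r=3, s=-2, t=9   [84*(-2) + 19*(9) = 3]
q=2: r=2, s=5, t=-22   [84*(5) + 19*(-22) = 2]
q=1: r=1, s=-7, t=31   [84*(-7) + 19*(31) = 1]
q=2: r=0, s=19, t=-84   [84*(19) + 19*(-84) = 0]
GCD = 1; from the row with r=1: x=-7, y=31
Check: 84*(-7) + 19*(31) = -588 + 589 = 1

GCD = 1, x = -7, y = 31


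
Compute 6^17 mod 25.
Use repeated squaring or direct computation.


6^1 mod 25 = 6
6^2 mod 25 = 11
6^3 mod 25 = 16
6^4 mod 25 = 21
6^5 mod 25 = 1
6^6 mod 25 = 6
6^7 mod 25 = 11
6^8 mod 25 = 16
6^9 mod 25 = 21
6^10 mod 25 = 1
6^11 mod 25 = 6
6^12 mod 25 = 11
6^13 mod 25 = 16
6^14 mod 25 = 21
6^15 mod 25 = 1
6^16 mod 25 = 6
6^17 mod 25 = 11


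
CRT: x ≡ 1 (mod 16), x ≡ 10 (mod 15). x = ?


M = 16*15 = 240
M1 = M/16 = 15, M2 = M/15 = 16
M1^(-1) mod 16 = 15, M2^(-1) mod 15 = 1
x = 1*15*15 + 10*16*1 = 385
385 mod 240 = 145
Check: 145 mod 16 = 1 ✓, 145 mod 15 = 10 ✓

x ≡ 145 (mod 240)


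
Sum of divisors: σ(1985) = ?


Divisors of 1985: 1, 5, 397, 1985
Sum = 1 + 5 + 397 + 1985 = 2388

σ(1985) = 2388


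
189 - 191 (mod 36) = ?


189 - 191 = -2
-2 mod 36 = 34


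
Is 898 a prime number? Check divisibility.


898 / 2 = 449 (exact division)
898 is NOT prime.

No, 898 is not prime


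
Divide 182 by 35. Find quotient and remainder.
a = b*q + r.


182 = 35 * 5 + 7
Check: 175 + 7 = 182

q = 5, r = 7


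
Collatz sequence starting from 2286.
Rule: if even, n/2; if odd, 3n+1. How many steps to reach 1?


2286 → 1143 → 3430 → 1715 → 5146 → 2573 → 7720 → 3860 → 1930 → 965 → 2896 → 1448 → 724 → 362 → 181 → 544 → 272 → 136 → 68 → 34 → 17 → 52 → 26 → 13 → 40 → 20 → 10 → 5 → 16 → 8 → 4 → 2 → 1
Total steps = 32

32 steps


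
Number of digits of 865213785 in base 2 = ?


865213785 in base 2 = 110011100100100001110101011001
Number of digits = 30

30 digits (base 2)


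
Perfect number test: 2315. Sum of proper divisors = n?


Proper divisors of 2315: 1, 5, 463
Sum = 1 + 5 + 463 = 469

No, 2315 is not perfect (469 ≠ 2315)


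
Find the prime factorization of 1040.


1040 / 2 = 520
520 / 2 = 260
260 / 2 = 130
130 / 2 = 65
65 / 5 = 13
13 / 13 = 1
1040 = 2^4 × 5 × 13


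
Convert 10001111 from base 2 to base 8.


10001111 (base 2) = 143 (decimal)
143 (decimal) = 217 (base 8)


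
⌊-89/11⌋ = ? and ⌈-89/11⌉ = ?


-89/11 = -8.0909
floor = -9
ceil = -8

floor = -9, ceil = -8


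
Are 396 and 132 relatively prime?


Euclidean algorithm:
396 = 3 * 132 + 0
GCD(396, 132) = 132

No, not coprime (GCD = 132)


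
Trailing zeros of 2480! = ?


floor(2480/5) = 496
floor(2480/25) = 99
floor(2480/125) = 19
floor(2480/625) = 3
Total = 617

617 trailing zeros


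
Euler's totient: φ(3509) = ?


3509 = 11^2 × 29
Prime factors: 11, 29
φ(3509) = 3509 × (1-1/11) × (1-1/29)
= 3509 × 10/11 × 28/29 = 3080

φ(3509) = 3080


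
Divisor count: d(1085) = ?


1085 = 5^1 × 7^1 × 31^1
d(1085) = (1+1) × (1+1) × (1+1) = 8

8 divisors


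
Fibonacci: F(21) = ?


Sequence: 1, 1, 2, 3, 5, 8, 13, 21, 34, 55, 89, 144, 233, 377, 610, 987, 1597, 2584, 4181, 6765, 10946
F(21) = 10946


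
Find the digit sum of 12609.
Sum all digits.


1 + 2 + 6 + 0 + 9 = 18


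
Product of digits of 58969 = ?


5 × 8 × 9 × 6 × 9 = 19440


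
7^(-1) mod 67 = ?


Use the extended Euclidean algorithm on (67, 7); each row r = 67*s + 7*t:
r=67, s=1, t=0
r=7, s=0, t=1
q=9: r=4, s=1, t=-9   [67*(1) + 7*(-9) = 4]
q=1: r=3, s=-1, t=10   [67*(-1) + 7*(10) = 3]
q=1: r=1, s=2, t=-19   [67*(2) + 7*(-19) = 1]
q=3: r=0, s=-7, t=67   [67*(-7) + 7*(67) = 0]
GCD = 1 with t = -19, so 7*(-19) ≡ 1 (mod 67)
Inverse = -19 mod 67 = 48
Check: 7 * 48 = 336 ≡ 1 (mod 67)

7^(-1) ≡ 48 (mod 67)


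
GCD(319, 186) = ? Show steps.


319 = 1 * 186 + 133
186 = 1 * 133 + 53
133 = 2 * 53 + 27
53 = 1 * 27 + 26
27 = 1 * 26 + 1
26 = 26 * 1 + 0
GCD = 1


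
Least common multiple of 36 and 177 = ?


GCD(36, 177) = 3
LCM = 36*177/3 = 6372/3 = 2124

LCM = 2124


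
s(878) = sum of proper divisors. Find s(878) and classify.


Proper divisors: 1, 2, 439
Sum = 1 + 2 + 439 = 442
442 < 878 → deficient

s(878) = 442 (deficient)


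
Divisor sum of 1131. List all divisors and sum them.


Divisors of 1131: 1, 3, 13, 29, 39, 87, 377, 1131
Sum = 1 + 3 + 13 + 29 + 39 + 87 + 377 + 1131 = 1680

σ(1131) = 1680


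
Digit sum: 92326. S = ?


9 + 2 + 3 + 2 + 6 = 22


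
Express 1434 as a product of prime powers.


1434 / 2 = 717
717 / 3 = 239
239 / 239 = 1
1434 = 2 × 3 × 239


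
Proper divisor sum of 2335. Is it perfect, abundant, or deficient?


Proper divisors: 1, 5, 467
Sum = 1 + 5 + 467 = 473
473 < 2335 → deficient

s(2335) = 473 (deficient)


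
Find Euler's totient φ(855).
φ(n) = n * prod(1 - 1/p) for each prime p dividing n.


855 = 3^2 × 5 × 19
Prime factors: 3, 5, 19
φ(855) = 855 × (1-1/3) × (1-1/5) × (1-1/19)
= 855 × 2/3 × 4/5 × 18/19 = 432

φ(855) = 432


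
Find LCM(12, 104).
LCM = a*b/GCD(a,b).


GCD(12, 104) = 4
LCM = 12*104/4 = 1248/4 = 312

LCM = 312


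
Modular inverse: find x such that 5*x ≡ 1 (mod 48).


Use the extended Euclidean algorithm on (48, 5); each row r = 48*s + 5*t:
r=48, s=1, t=0
r=5, s=0, t=1
q=9: r=3, s=1, t=-9   [48*(1) + 5*(-9) = 3]
q=1: r=2, s=-1, t=10   [48*(-1) + 5*(10) = 2]
q=1: r=1, s=2, t=-19   [48*(2) + 5*(-19) = 1]
q=2: r=0, s=-5, t=48   [48*(-5) + 5*(48) = 0]
GCD = 1 with t = -19, so 5*(-19) ≡ 1 (mod 48)
Inverse = -19 mod 48 = 29
Check: 5 * 29 = 145 ≡ 1 (mod 48)

5^(-1) ≡ 29 (mod 48)


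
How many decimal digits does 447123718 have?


447123718 has 9 digits in base 10
floor(log10(447123718)) + 1 = floor(8.6504) + 1 = 9

9 digits (base 10)


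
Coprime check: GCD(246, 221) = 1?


Euclidean algorithm:
246 = 1 * 221 + 25
221 = 8 * 25 + 21
25 = 1 * 21 + 4
21 = 5 * 4 + 1
4 = 4 * 1 + 0
GCD(246, 221) = 1

Yes, coprime (GCD = 1)


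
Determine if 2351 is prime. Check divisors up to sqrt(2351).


Check divisors up to sqrt(2351) = 48.4871
No divisors found.
2351 is prime.

Yes, 2351 is prime


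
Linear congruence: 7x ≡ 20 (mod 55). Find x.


GCD(7, 55) = 1, unique solution
a^(-1) mod 55 = 8
x = 8 * 20 mod 55 = 50

x ≡ 50 (mod 55)


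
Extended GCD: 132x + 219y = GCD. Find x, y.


Tabular extended Euclidean (each row: r = 132*s + 219*t):
r=132, s=1, t=0
r=219, s=0, t=1
q=0: r=132, s=1, t=0   [132*(1) + 219*(0) = 132]
q=1: r=87, s=-1, t=1   [132*(-1) + 219*(1) = 87]
q=1: r=45, s=2, t=-1   [132*(2) + 219*(-1) = 45]
q=1: r=42, s=-3, t=2   [132*(-3) + 219*(2) = 42]
q=1: r=3, s=5, t=-3   [132*(5) + 219*(-3) = 3]
q=14: r=0, s=-73, t=44   [132*(-73) + 219*(44) = 0]
GCD = 3; from the row with r=3: x=5, y=-3
Check: 132*(5) + 219*(-3) = 660 - 657 = 3

GCD = 3, x = 5, y = -3


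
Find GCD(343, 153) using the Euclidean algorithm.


343 = 2 * 153 + 37
153 = 4 * 37 + 5
37 = 7 * 5 + 2
5 = 2 * 2 + 1
2 = 2 * 1 + 0
GCD = 1


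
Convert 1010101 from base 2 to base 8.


1010101 (base 2) = 85 (decimal)
85 (decimal) = 125 (base 8)


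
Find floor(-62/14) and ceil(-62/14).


-62/14 = -4.4286
floor = -5
ceil = -4

floor = -5, ceil = -4


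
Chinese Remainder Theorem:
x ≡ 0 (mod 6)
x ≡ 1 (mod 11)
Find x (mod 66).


M = 6*11 = 66
M1 = M/6 = 11, M2 = M/11 = 6
M1^(-1) mod 6 = 5, M2^(-1) mod 11 = 2
x = 0*11*5 + 1*6*2 = 12
12 mod 66 = 12
Check: 12 mod 6 = 0 ✓, 12 mod 11 = 1 ✓

x ≡ 12 (mod 66)


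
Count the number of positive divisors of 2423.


2423 = 2423^1
d(2423) = (1+1) = 2

2 divisors


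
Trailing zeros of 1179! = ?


floor(1179/5) = 235
floor(1179/25) = 47
floor(1179/125) = 9
floor(1179/625) = 1
Total = 292

292 trailing zeros


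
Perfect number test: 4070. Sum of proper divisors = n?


Proper divisors of 4070: 1, 2, 5, 10, 11, 22, 37, 55, 74, 110, 185, 370, 407, 814, 2035
Sum = 1 + 2 + 5 + 10 + 11 + 22 + 37 + 55 + 74 + 110 + 185 + 370 + 407 + 814 + 2035 = 4138

No, 4070 is not perfect (4138 ≠ 4070)


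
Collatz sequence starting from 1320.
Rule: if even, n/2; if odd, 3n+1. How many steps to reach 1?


1320 → 660 → 330 → 165 → 496 → 248 → 124 → 62 → 31 → 94 → 47 → 142 → 71 → 214 → 107 → 322 → 161 → 484 → 242 → 121 → 364 → 182 → 91 → 274 → 137 → 412 → 206 → 103 → 310 → 155 → 466 → 233 → 700 → 350 → 175 → 526 → 263 → 790 → 395 → 1186 → 593 → 1780 → 890 → 445 → 1336 → 668 → 334 → 167 → 502 → 251 → 754 → 377 → 1132 → 566 → 283 → 850 → 425 → 1276 → 638 → 319 → 958 → 479 → 1438 → 719 → 2158 → 1079 → 3238 → 1619 → 4858 → 2429 → 7288 → 3644 → 1822 → 911 → 2734 → 1367 → 4102 → 2051 → 6154 → 3077 → 9232 → 4616 → 2308 → 1154 → 577 → 1732 → 866 → 433 → 1300 → 650 → 325 → 976 → 488 → 244 → 122 → 61 → 184 → 92 → 46 → 23 → 70 → 35 → 106 → 53 → 160 → 80 → 40 → 20 → 10 → 5 → 16 → 8 → 4 → 2 → 1
Total steps = 114

114 steps


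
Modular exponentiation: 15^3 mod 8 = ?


15^1 mod 8 = 7
15^2 mod 8 = 1
15^3 mod 8 = 7


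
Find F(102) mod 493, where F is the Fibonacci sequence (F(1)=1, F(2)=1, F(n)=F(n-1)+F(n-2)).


F(k) mod 493 for k=1..102:
1, 1, 2, 3, 5, 8, 13, 21, 34, 55, 89, 144, 233, 377, 117, 1, 118, 119, 237, 356, 100, 456, 63, 26, 89, 115, 204, 319, 30, 349, 379, 235, 121, 356, 477, 340, 324, 171, 2, 173, 175, 348, 30, 378, 408, 293, 208, 8, 216, 224, 440, 171, 118, 289, 407, 203, 117, 320, 437, 264, 208, 472, 187, 166, 353, 26, 379, 405, 291, 203, 1, 204, 205, 409, 121, 37, 158, 195, 353, 55, 408, 463, 378, 348, 233, 88, 321, 409, 237, 153, 390, 50, 440, 490, 437, 434, 378, 319, 204, 30, 234, 264
F(102) mod 493 = 264


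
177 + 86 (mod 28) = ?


177 + 86 = 263
263 mod 28 = 11


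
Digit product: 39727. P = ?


3 × 9 × 7 × 2 × 7 = 2646


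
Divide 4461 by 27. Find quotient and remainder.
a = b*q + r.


4461 = 27 * 165 + 6
Check: 4455 + 6 = 4461

q = 165, r = 6


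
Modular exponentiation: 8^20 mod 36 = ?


8^1 mod 36 = 8
8^2 mod 36 = 28
8^3 mod 36 = 8
8^4 mod 36 = 28
8^5 mod 36 = 8
8^6 mod 36 = 28
8^7 mod 36 = 8
8^8 mod 36 = 28
8^9 mod 36 = 8
8^10 mod 36 = 28
8^11 mod 36 = 8
8^12 mod 36 = 28
8^13 mod 36 = 8
8^14 mod 36 = 28
8^15 mod 36 = 8
8^16 mod 36 = 28
8^17 mod 36 = 8
8^18 mod 36 = 28
8^19 mod 36 = 8
8^20 mod 36 = 28


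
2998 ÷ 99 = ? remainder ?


2998 = 99 * 30 + 28
Check: 2970 + 28 = 2998

q = 30, r = 28


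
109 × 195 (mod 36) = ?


109 × 195 = 21255
21255 mod 36 = 15


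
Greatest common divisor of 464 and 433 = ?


464 = 1 * 433 + 31
433 = 13 * 31 + 30
31 = 1 * 30 + 1
30 = 30 * 1 + 0
GCD = 1


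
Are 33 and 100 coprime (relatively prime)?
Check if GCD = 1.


Euclidean algorithm:
100 = 3 * 33 + 1
33 = 33 * 1 + 0
GCD(33, 100) = 1

Yes, coprime (GCD = 1)


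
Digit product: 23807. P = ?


2 × 3 × 8 × 0 × 7 = 0


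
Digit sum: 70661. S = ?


7 + 0 + 6 + 6 + 1 = 20


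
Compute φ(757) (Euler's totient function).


757 = 757
Prime factors: 757
φ(757) = 757 × (1-1/757)
= 757 × 756/757 = 756

φ(757) = 756


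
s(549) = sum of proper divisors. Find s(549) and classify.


Proper divisors: 1, 3, 9, 61, 183
Sum = 1 + 3 + 9 + 61 + 183 = 257
257 < 549 → deficient

s(549) = 257 (deficient)


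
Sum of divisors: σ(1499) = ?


Divisors of 1499: 1, 1499
Sum = 1 + 1499 = 1500

σ(1499) = 1500


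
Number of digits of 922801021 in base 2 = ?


922801021 in base 2 = 110111000000001101001101111101
Number of digits = 30

30 digits (base 2)


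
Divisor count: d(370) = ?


370 = 2^1 × 5^1 × 37^1
d(370) = (1+1) × (1+1) × (1+1) = 8

8 divisors


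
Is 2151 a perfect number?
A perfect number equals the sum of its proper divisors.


Proper divisors of 2151: 1, 3, 9, 239, 717
Sum = 1 + 3 + 9 + 239 + 717 = 969

No, 2151 is not perfect (969 ≠ 2151)


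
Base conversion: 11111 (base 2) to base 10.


11111 (base 2) = 31 (decimal)
31 (decimal) = 31 (base 10)


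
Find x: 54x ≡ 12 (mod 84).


GCD(54, 84) = 6 divides 12
Divide: 9x ≡ 2 (mod 14)
x ≡ 8 (mod 14)


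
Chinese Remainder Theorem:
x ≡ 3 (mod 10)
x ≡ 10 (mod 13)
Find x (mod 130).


M = 10*13 = 130
M1 = M/10 = 13, M2 = M/13 = 10
M1^(-1) mod 10 = 7, M2^(-1) mod 13 = 4
x = 3*13*7 + 10*10*4 = 673
673 mod 130 = 23
Check: 23 mod 10 = 3 ✓, 23 mod 13 = 10 ✓

x ≡ 23 (mod 130)


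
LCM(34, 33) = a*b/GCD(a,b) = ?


GCD(34, 33) = 1
LCM = 34*33/1 = 1122/1 = 1122

LCM = 1122


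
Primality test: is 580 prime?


580 / 2 = 290 (exact division)
580 is NOT prime.

No, 580 is not prime


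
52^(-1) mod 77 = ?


Use the extended Euclidean algorithm on (77, 52); each row r = 77*s + 52*t:
r=77, s=1, t=0
r=52, s=0, t=1
q=1: r=25, s=1, t=-1   [77*(1) + 52*(-1) = 25]
q=2: r=2, s=-2, t=3   [77*(-2) + 52*(3) = 2]
q=12: r=1, s=25, t=-37   [77*(25) + 52*(-37) = 1]
q=2: r=0, s=-52, t=77   [77*(-52) + 52*(77) = 0]
GCD = 1 with t = -37, so 52*(-37) ≡ 1 (mod 77)
Inverse = -37 mod 77 = 40
Check: 52 * 40 = 2080 ≡ 1 (mod 77)

52^(-1) ≡ 40 (mod 77)


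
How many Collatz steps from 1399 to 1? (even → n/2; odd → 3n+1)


1399 → 4198 → 2099 → 6298 → 3149 → 9448 → 4724 → 2362 → 1181 → 3544 → 1772 → 886 → 443 → 1330 → 665 → 1996 → 998 → 499 → 1498 → 749 → 2248 → 1124 → 562 → 281 → 844 → 422 → 211 → 634 → 317 → 952 → 476 → 238 → 119 → 358 → 179 → 538 → 269 → 808 → 404 → 202 → 101 → 304 → 152 → 76 → 38 → 19 → 58 → 29 → 88 → 44 → 22 → 11 → 34 → 17 → 52 → 26 → 13 → 40 → 20 → 10 → 5 → 16 → 8 → 4 → 2 → 1
Total steps = 65

65 steps


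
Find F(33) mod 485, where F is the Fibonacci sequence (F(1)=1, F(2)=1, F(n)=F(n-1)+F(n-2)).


F(k) mod 485 for k=1..33:
1, 1, 2, 3, 5, 8, 13, 21, 34, 55, 89, 144, 233, 377, 125, 17, 142, 159, 301, 460, 276, 251, 42, 293, 335, 143, 478, 136, 129, 265, 394, 174, 83
F(33) mod 485 = 83


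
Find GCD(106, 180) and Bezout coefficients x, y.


Tabular extended Euclidean (each row: r = 106*s + 180*t):
r=106, s=1, t=0
r=180, s=0, t=1
q=0: r=106, s=1, t=0   [106*(1) + 180*(0) = 106]
q=1: r=74, s=-1, t=1   [106*(-1) + 180*(1) = 74]
q=1: r=32, s=2, t=-1   [106*(2) + 180*(-1) = 32]
q=2: r=10, s=-5, t=3   [106*(-5) + 180*(3) = 10]
q=3: r=2, s=17, t=-10   [106*(17) + 180*(-10) = 2]
q=5: r=0, s=-90, t=53   [106*(-90) + 180*(53) = 0]
GCD = 2; from the row with r=2: x=17, y=-10
Check: 106*(17) + 180*(-10) = 1802 - 1800 = 2

GCD = 2, x = 17, y = -10


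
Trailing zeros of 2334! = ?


floor(2334/5) = 466
floor(2334/25) = 93
floor(2334/125) = 18
floor(2334/625) = 3
Total = 580

580 trailing zeros


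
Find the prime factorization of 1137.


1137 / 3 = 379
379 / 379 = 1
1137 = 3 × 379


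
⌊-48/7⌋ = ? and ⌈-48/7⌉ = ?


-48/7 = -6.8571
floor = -7
ceil = -6

floor = -7, ceil = -6


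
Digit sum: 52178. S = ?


5 + 2 + 1 + 7 + 8 = 23


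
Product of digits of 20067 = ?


2 × 0 × 0 × 6 × 7 = 0


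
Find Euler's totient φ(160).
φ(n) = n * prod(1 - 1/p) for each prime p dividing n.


160 = 2^5 × 5
Prime factors: 2, 5
φ(160) = 160 × (1-1/2) × (1-1/5)
= 160 × 1/2 × 4/5 = 64

φ(160) = 64


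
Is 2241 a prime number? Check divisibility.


2241 / 3 = 747 (exact division)
2241 is NOT prime.

No, 2241 is not prime


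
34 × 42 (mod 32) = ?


34 × 42 = 1428
1428 mod 32 = 20


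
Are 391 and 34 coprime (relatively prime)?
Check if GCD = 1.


Euclidean algorithm:
391 = 11 * 34 + 17
34 = 2 * 17 + 0
GCD(391, 34) = 17

No, not coprime (GCD = 17)


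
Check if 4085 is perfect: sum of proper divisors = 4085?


Proper divisors of 4085: 1, 5, 19, 43, 95, 215, 817
Sum = 1 + 5 + 19 + 43 + 95 + 215 + 817 = 1195

No, 4085 is not perfect (1195 ≠ 4085)


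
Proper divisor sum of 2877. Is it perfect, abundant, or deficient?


Proper divisors: 1, 3, 7, 21, 137, 411, 959
Sum = 1 + 3 + 7 + 21 + 137 + 411 + 959 = 1539
1539 < 2877 → deficient

s(2877) = 1539 (deficient)


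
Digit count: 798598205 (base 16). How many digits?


798598205 in base 16 = 2F99A43D
Number of digits = 8

8 digits (base 16)


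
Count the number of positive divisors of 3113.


3113 = 11^1 × 283^1
d(3113) = (1+1) × (1+1) = 4

4 divisors


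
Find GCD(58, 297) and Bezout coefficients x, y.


Tabular extended Euclidean (each row: r = 58*s + 297*t):
r=58, s=1, t=0
r=297, s=0, t=1
q=0: r=58, s=1, t=0   [58*(1) + 297*(0) = 58]
q=5: r=7, s=-5, t=1   [58*(-5) + 297*(1) = 7]
q=8: r=2, s=41, t=-8   [58*(41) + 297*(-8) = 2]
q=3: r=1, s=-128, t=25   [58*(-128) + 297*(25) = 1]
q=2: r=0, s=297, t=-58   [58*(297) + 297*(-58) = 0]
GCD = 1; from the row with r=1: x=-128, y=25
Check: 58*(-128) + 297*(25) = -7424 + 7425 = 1

GCD = 1, x = -128, y = 25


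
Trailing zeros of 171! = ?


floor(171/5) = 34
floor(171/25) = 6
floor(171/125) = 1
Total = 41

41 trailing zeros
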